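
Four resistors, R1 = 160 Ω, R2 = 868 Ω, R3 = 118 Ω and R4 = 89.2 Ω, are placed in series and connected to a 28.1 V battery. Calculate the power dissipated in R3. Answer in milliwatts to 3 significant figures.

61.1 mW

In a series string the same current flows through every resistor — find that current, then P = I²R for the one we want.
R_total = 160 + 868 + 118 + 89.2 = 1235 Ω
I = V / R_total = 28.1 / 1235 = 0.02275 A
P_R3 = I² × R3 = (0.02275)² × 118 = 0.06107 W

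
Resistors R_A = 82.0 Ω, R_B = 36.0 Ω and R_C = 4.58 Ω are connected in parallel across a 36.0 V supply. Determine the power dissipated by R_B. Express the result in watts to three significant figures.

Every branch has 36.0 V across it, so for R_B the power is simply V²/R.
P_R_B = V² / R_B = (36.0)² / 36.0 Ω = 36.00 W

36.0 W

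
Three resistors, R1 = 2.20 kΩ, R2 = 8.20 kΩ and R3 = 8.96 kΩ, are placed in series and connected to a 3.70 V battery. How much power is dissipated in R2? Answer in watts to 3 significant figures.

0.000300 W

The current is common to all series resistors; compute it, then apply P = I²R for the target.
R_total = (2.20 + 8.20 + 8.96) kΩ = 19360 Ω
I = V / R_total = 3.70 / 19360 = 0.0001911 A
P_R2 = I² × R2 = (0.0001911)² × 8200 = 0.0002995 W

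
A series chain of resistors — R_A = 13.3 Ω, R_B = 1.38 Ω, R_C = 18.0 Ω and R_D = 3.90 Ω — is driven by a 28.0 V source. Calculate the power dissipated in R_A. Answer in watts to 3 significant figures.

Since the resistors are in series they all carry the loop current I = V/R_total; the power in any one is I²R.
R_total = 13.3 + 1.38 + 18.0 + 3.90 = 36.58 Ω
I = V / R_total = 28.0 / 36.58 = 0.7654 A
P_R_A = I² × R_A = (0.7654)² × 13.3 = 7.793 W

7.79 W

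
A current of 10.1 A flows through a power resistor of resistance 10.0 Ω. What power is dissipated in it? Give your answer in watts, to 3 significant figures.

1020 W

With I and R stated, P = I²R applies in one step.
P = (10.10 A)² × 10.0 Ω = 1020 W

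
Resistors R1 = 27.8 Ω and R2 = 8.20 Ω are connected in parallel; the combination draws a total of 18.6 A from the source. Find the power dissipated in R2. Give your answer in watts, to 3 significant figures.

Only the total current is stated, so first find the parallel equivalent to get the voltage across the combination.
1/R_eq = 1/27.8 + 1/8.20 ⇒ R_eq = 6.332 Ω
V = I_total × R_eq = 18.60 × 6.332 = 117.8 V
P_R2 = V² / R2 = (117.8)² / 8.20 = 1692 W

1690 W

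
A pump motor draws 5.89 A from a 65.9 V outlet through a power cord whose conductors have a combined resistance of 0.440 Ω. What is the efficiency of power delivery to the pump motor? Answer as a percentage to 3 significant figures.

The power cord carries the full 5.89 A.
P_line = I² R_line = (5.890)² × 0.440 = 15.26 W
P_source = V I = 65.9 × 5.890 = 388.2 W; P_load = 372.9 W
η = P_load / P_source = 372.9 / 388.2 = 0.9607

96.1 %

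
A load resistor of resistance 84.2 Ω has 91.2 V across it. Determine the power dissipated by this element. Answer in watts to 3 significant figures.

98.8 W

With V across and R both known, P = V²/R gives the dissipation directly.
P = (91.2 V)² / 84.2 Ω = 98.78 W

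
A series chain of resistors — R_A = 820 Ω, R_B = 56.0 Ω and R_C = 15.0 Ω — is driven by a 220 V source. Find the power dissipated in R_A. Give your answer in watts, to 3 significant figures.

50.0 W

Every series element carries the same I. Get I from the total resistance, then P = I² × R_A.
R_total = 820 + 56.0 + 15.0 = 891.0 Ω
I = V / R_total = 220 / 891.0 = 0.2469 A
P_R_A = I² × R_A = (0.2469)² × 820 = 49.99 W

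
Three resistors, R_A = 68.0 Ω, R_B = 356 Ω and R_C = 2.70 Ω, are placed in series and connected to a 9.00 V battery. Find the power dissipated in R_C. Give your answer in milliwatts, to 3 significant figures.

Every series element carries the same I. Get I from the total resistance, then P = I² × R_C.
R_total = 68.0 + 356 + 2.70 = 426.7 Ω
I = V / R_total = 9.00 / 426.7 = 0.02109 A
P_R_C = I² × R_C = (0.02109)² × 2.70 = 0.001201 W

1.20 mW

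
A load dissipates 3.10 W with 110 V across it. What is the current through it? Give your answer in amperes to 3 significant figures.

The two known quantities fix the third via I = P / V.
I = 3.10 / 110 = 0.02818 A

0.0282 A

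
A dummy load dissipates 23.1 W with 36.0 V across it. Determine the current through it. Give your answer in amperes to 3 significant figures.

Rearranging the power relation for the two known quantities gives I = P / V.
I = 23.1 / 36.0 = 0.6417 A

0.642 A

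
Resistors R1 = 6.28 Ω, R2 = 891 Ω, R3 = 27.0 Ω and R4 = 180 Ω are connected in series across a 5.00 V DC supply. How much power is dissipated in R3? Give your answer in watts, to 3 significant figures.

Every series element carries the same I. Get I from the total resistance, then P = I² × R3.
R_total = 6.28 + 891 + 27.0 + 180 = 1104 Ω
I = V / R_total = 5.00 / 1104 = 0.004528 A
P_R3 = I² × R3 = (0.004528)² × 27.0 = 0.0005535 W

0.000554 W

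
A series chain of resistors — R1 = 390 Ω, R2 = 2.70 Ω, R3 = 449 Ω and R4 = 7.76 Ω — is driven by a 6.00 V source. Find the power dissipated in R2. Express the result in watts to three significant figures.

0.000135 W

Series elements share the same current, so find I first, then use P = I²R.
R_total = 390 + 2.70 + 449 + 7.76 = 849.5 Ω
I = V / R_total = 6.00 / 849.5 = 0.007063 A
P_R2 = I² × R2 = (0.007063)² × 2.70 = 0.0001347 W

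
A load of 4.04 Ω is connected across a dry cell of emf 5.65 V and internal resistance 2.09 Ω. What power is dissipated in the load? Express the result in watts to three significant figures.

Load and internal resistance form a series loop — compute the loop current, then the load power via I²R.
I = ε / (r + R) = 5.65 / (2.09 + 4.04) = 0.9217 A
P_load = I² R = (0.9217)² × 4.04 = 3.432 W

3.43 W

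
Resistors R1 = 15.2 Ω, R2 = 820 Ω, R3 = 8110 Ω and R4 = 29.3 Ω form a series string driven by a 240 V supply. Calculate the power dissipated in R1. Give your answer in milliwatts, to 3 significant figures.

10.9 mW

The current is common to all series resistors; compute it, then apply P = I²R for the target.
R_total = 15.2 + 820 + 8110 + 29.3 = 8974 Ω
I = V / R_total = 240 / 8974 = 0.02674 A
P_R1 = I² × R1 = (0.02674)² × 15.2 = 0.01087 W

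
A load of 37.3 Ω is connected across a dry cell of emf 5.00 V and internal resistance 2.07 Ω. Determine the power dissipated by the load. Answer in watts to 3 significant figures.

Find the circuit current first, then P = I²R for the load (series elements share I).
I = ε / (r + R) = 5.00 / (2.07 + 37.3) = 0.1270 A
P_load = I² R = (0.1270)² × 37.3 = 0.6016 W

0.602 W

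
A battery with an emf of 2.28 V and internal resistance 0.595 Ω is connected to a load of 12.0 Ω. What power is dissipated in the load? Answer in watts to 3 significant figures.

With r and R in series, I = ε/(r+R); the load dissipates I²R.
I = ε / (r + R) = 2.28 / (0.595 + 12.0) = 0.1810 A
P_load = I² R = (0.1810)² × 12.0 = 0.3932 W

0.393 W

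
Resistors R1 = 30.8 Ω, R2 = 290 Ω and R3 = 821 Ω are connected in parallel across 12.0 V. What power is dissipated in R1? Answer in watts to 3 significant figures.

4.68 W

The supply voltage appears across each parallel branch — just use P = V²/R1.
P_R1 = V² / R1 = (12.0)² / 30.8 Ω = 4.675 W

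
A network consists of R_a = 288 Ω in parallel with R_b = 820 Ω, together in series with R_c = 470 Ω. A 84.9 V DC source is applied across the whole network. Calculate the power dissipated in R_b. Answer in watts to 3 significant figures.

Combine R_a and R_b into their parallel equivalent first, reducing the network to two series resistors.
R_p = (288×820)/(288+820) = 213.1 Ω
R_total = R_p + 470 = 213.1 + 470 = 683.1 Ω
I = V / R_total = 84.9 / 683.1 = 0.1243 A
Voltage across the parallel pair: V_p = I × R_p = 0.1243 × 213.1 = 26.49 V
R_b has V_p across it, so P = V_p²/R_b.
P_R_b = (26.49)² / 820 = 0.8557 W

0.856 W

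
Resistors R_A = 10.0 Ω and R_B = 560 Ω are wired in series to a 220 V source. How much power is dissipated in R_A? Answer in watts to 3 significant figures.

1.49 W

In a series string the same current flows through every resistor — find that current, then P = I²R for the one we want.
R_total = 10.0 + 560 = 570.0 Ω
I = V / R_total = 220 / 570.0 = 0.3860 A
P_R_A = I² × R_A = (0.3860)² × 10.0 = 1.490 W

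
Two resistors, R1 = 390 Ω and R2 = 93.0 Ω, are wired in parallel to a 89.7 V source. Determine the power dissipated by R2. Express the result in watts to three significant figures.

86.5 W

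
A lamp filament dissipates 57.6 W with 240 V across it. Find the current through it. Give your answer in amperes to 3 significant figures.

0.240 A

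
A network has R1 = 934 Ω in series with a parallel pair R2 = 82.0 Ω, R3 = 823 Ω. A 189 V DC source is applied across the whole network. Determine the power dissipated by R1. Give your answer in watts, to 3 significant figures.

32.8 W

First combine the parallel branches into one equivalent R_p, then R1 + R_p is a series pair.
R_p = (82.0×823)/(82.0+823) = 74.57 Ω
R_total = 934 + 74.57 = 1009 Ω
I = V / R_total = 189 / 1009 = 0.1874 A
The full supply current passes through R1: P = I²R.
P_R1 = (0.1874)² × 934 = 32.80 W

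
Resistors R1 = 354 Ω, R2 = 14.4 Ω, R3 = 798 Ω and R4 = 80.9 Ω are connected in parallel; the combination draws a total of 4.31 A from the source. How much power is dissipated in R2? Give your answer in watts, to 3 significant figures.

175 W

Parallel branches share V, not I — compute V via R_eq, then use V²/R for the target branch.
1/R_eq = 1/354 + 1/14.4 + 1/798 + 1/80.9 ⇒ R_eq = 11.64 Ω
V = I_total × R_eq = 4.310 × 11.64 = 50.18 V
P_R2 = V² / R2 = (50.18)² / 14.4 = 174.9 W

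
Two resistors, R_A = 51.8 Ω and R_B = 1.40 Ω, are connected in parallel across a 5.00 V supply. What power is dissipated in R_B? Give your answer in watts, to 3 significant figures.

Each parallel branch sees the full supply voltage, so P = V²/R applies directly to the target branch.
P_R_B = V² / R_B = (5.00)² / 1.40 Ω = 17.86 W

17.9 W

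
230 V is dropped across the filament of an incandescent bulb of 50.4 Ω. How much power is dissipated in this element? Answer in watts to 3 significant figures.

V and R are stated; P = V²/R avoids computing the current.
P = (230 V)² / 50.4 Ω = 1050 W

1050 W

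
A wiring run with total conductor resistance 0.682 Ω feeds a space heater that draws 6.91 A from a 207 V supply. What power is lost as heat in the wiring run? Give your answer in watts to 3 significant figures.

The wiring run is a series resistance carrying the load current; its dissipation is I²R_line.
The wiring run carries the full 6.91 A.
P_line = I² R_line = (6.910)² × 0.682 = 32.56 W

32.6 W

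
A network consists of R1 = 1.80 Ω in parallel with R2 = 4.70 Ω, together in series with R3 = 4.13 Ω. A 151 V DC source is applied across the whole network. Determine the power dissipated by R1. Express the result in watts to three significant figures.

Reduce the parallel combination to a single R_p; the circuit then becomes R_p in series with the remaining resistor.
R_p = (1.80×4.70)/(1.80+4.70) = 1.302 Ω
R_total = R_p + 4.13 = 1.302 + 4.13 = 5.432 Ω
I = V / R_total = 151 / 5.432 = 27.80 A
Voltage across the parallel pair: V_p = I × R_p = 27.80 × 1.302 = 36.18 V
R1 has V_p across it, so P = V_p²/R1.
P_R1 = (36.18)² / 1.80 = 727.4 W

727 W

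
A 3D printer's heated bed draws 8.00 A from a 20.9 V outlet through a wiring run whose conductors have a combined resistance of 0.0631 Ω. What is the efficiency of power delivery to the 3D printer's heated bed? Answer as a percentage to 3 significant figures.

The wiring run carries the full 8.00 A.
P_line = I² R_line = (8.000)² × 0.0631 = 4.038 W
P_source = V I = 20.9 × 8.000 = 167.2 W; P_load = 163.2 W
η = P_load / P_source = 163.2 / 167.2 = 0.9758

97.6 %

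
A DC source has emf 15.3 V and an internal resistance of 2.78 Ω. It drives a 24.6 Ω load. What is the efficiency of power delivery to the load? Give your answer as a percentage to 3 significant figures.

89.8 %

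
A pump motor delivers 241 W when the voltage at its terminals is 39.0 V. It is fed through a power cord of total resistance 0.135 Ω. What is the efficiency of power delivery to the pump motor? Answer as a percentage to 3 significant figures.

I = P / V = 241 / 39.0 = 6.179 A through the power cord.
P_line = I² R_line = (6.179)² × 0.135 = 5.155 W
P_source = P_load + P_line = 241.0 + 5.155 = 246.2 W
η = P_load / P_source = 241.0 / 246.2 = 0.9791

97.9 %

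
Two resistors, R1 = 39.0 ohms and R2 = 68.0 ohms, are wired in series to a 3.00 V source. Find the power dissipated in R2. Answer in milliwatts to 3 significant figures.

In a series string the same current flows through every resistor — find that current, then P = I²R for the one we want.
R_total = 39.0 + 68.0 = 107.0 Ω
I = V / R_total = 3.00 / 107.0 = 0.02804 A
P_R2 = I² × R2 = (0.02804)² × 68.0 = 0.05345 W

53.5 mW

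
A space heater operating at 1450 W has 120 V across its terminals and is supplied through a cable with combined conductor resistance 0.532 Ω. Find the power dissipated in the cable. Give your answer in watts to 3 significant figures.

The cable and load are in series, so the same current flows in both; the loss is I²R_line.
I = P / V = 1450 / 120 = 12.08 A through the cable.
P_line = I² R_line = (12.08)² × 0.532 = 77.68 W

77.7 W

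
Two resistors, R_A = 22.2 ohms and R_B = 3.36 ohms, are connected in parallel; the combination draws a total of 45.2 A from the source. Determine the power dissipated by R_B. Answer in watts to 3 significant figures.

5180 W

The branches share the same voltage, but only the total current is given — find V from the equivalent resistance first.
1/R_eq = 1/22.2 + 1/3.36 ⇒ R_eq = 2.918 Ω
V = I_total × R_eq = 45.20 × 2.918 = 131.9 V
P_R_B = V² / R_B = (131.9)² / 3.36 = 5178 W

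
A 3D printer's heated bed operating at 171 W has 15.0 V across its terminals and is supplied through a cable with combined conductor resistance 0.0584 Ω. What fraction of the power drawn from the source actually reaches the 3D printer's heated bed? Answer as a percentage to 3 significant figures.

I = P / V = 171 / 15.0 = 11.40 A through the cable.
P_line = I² R_line = (11.40)² × 0.0584 = 7.590 W
P_source = P_load + P_line = 171.0 + 7.590 = 178.6 W
η = P_load / P_source = 171.0 / 178.6 = 0.9575

95.8 %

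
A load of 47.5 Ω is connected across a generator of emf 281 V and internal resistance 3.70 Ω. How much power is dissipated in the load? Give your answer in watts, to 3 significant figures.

1430 W

The internal resistance and the load are in series, so the same I flows through both; get I from ε/(r+R), then I²R for the load.
I = ε / (r + R) = 281 / (3.70 + 47.5) = 5.488 A
P_load = I² R = (5.488)² × 47.5 = 1431 W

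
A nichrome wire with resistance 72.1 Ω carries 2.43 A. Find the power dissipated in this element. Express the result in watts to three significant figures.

Current and resistance are given, so P = I²R is the direct form.
P = (2.430 A)² × 72.1 Ω = 425.7 W

426 W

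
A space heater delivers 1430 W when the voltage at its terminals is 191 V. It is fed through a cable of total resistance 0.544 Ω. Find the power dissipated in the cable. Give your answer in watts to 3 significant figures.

30.5 W

Only the current and the line resistance are needed for the I²R loss.
I = P / V = 1430 / 191 = 7.487 A through the cable.
P_line = I² R_line = (7.487)² × 0.544 = 30.49 W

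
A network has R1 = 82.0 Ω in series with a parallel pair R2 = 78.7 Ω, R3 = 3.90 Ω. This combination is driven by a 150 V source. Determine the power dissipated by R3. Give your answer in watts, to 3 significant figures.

10.8 W

Reduce the parallel pair to R_p first; the network is then a simple series string.
R_p = (78.7×3.90)/(78.7+3.90) = 3.716 Ω
R_total = 82.0 + 3.716 = 85.72 Ω
I = V / R_total = 150 / 85.72 = 1.750 A
Voltage across the parallel pair: V_p = I × R_p = 1.750 × 3.716 = 6.503 V
R3 is across V_p, so use P = V²/R for that branch.
P_R3 = (6.503)² / 3.90 = 10.84 W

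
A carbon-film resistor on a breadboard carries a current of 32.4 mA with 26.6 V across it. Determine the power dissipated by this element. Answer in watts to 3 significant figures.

With V and I both given, power follows immediately from P = V I.
P = 26.6 V × 0.03240 A = 0.8618 W

0.862 W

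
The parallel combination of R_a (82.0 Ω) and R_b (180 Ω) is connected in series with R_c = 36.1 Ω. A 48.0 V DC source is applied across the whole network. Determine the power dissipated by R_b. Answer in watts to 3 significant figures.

Reduce the parallel combination to a single R_p; the circuit then becomes R_p in series with the remaining resistor.
R_p = (82.0×180)/(82.0+180) = 56.34 Ω
R_total = R_p + 36.1 = 56.34 + 36.1 = 92.44 Ω
I = V / R_total = 48.0 / 92.44 = 0.5193 A
Voltage across the parallel pair: V_p = I × R_p = 0.5193 × 56.34 = 29.25 V
R_b has V_p across it, so P = V_p²/R_b.
P_R_b = (29.25)² / 180 = 4.754 W

4.75 W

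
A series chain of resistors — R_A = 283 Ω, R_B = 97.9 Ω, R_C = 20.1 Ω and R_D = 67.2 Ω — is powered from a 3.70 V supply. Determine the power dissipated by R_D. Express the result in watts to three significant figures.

In a series string the same current flows through every resistor — find that current, then P = I²R for the one we want.
R_total = 283 + 97.9 + 20.1 + 67.2 = 468.2 Ω
I = V / R_total = 3.70 / 468.2 = 0.007903 A
P_R_D = I² × R_D = (0.007903)² × 67.2 = 0.004197 W

0.00420 W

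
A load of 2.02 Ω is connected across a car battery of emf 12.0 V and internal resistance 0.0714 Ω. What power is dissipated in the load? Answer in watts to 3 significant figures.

66.5 W

Find the circuit current first, then P = I²R for the load (series elements share I).
I = ε / (r + R) = 12.0 / (0.0714 + 2.02) = 5.738 A
P_load = I² R = (5.738)² × 2.02 = 66.50 W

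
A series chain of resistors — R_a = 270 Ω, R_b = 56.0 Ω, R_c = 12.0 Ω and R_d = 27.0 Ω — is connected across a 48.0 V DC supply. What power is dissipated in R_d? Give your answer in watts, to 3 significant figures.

0.467 W

In a series string the same current flows through every resistor — find that current, then P = I²R for the one we want.
R_total = 270 + 56.0 + 12.0 + 27.0 = 365.0 Ω
I = V / R_total = 48.0 / 365.0 = 0.1315 A
P_R_d = I² × R_d = (0.1315)² × 27.0 = 0.4669 W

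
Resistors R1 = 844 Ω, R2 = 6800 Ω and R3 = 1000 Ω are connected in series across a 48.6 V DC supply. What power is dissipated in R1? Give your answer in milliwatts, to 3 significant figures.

26.7 mW

The current is common to all series resistors; compute it, then apply P = I²R for the target.
R_total = 844 + 6800 + 1000 = 8644 Ω
I = V / R_total = 48.6 / 8644 = 0.005622 A
P_R1 = I² × R1 = (0.005622)² × 844 = 0.02668 W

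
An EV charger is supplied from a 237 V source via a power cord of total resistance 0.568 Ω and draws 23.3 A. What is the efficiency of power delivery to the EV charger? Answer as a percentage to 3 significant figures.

94.4 %

The power cord carries the full 23.3 A.
P_line = I² R_line = (23.30)² × 0.568 = 308.4 W
P_source = V I = 237 × 23.30 = 5522 W; P_load = 5214 W
η = P_load / P_source = 5214 / 5522 = 0.9442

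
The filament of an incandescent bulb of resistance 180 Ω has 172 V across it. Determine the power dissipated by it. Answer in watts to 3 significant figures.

We know the drop across the element and its resistance — P = V²/R, one step.
P = (172 V)² / 180 Ω = 164.4 W

164 W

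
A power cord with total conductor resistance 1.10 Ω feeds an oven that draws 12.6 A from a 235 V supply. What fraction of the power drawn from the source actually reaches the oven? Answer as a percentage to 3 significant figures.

The power cord carries the full 12.6 A.
P_line = I² R_line = (12.60)² × 1.10 = 174.6 W
P_source = V I = 235 × 12.60 = 2961 W; P_load = 2786 W
η = P_load / P_source = 2786 / 2961 = 0.9410

94.1 %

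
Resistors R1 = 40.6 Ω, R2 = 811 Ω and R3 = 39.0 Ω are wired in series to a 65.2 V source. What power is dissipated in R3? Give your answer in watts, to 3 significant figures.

0.209 W

Since the resistors are in series they all carry the loop current I = V/R_total; the power in any one is I²R.
R_total = 40.6 + 811 + 39.0 = 890.6 Ω
I = V / R_total = 65.2 / 890.6 = 0.07321 A
P_R3 = I² × R3 = (0.07321)² × 39.0 = 0.2090 W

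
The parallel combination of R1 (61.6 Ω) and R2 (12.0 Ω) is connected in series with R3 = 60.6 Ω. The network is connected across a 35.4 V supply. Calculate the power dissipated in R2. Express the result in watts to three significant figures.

2.11 W

Combine R1 and R2 into their parallel equivalent first, reducing the network to two series resistors.
R_p = (61.6×12.0)/(61.6+12.0) = 10.04 Ω
R_total = R_p + 60.6 = 10.04 + 60.6 = 70.64 Ω
I = V / R_total = 35.4 / 70.64 = 0.5011 A
Voltage across the parallel pair: V_p = I × R_p = 0.5011 × 10.04 = 5.033 V
Use P = V²/R for R2 with V = V_p.
P_R2 = (5.033)² / 12.0 = 2.111 W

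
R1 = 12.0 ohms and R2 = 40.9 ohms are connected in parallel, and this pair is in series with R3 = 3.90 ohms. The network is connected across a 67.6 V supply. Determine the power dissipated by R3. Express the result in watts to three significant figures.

Reduce the parallel combination to a single R_p; the circuit then becomes R_p in series with the remaining resistor.
R_p = (12.0×40.9)/(12.0+40.9) = 9.278 Ω
R_total = R_p + 3.90 = 9.278 + 3.90 = 13.18 Ω
I = V / R_total = 67.6 / 13.18 = 5.130 A
R3 carries the full series current, so P = I²R.
P_R3 = (5.130)² × 3.90 = 102.6 W

103 W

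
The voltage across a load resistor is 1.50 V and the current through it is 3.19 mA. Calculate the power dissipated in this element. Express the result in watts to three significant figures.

0.00479 W

With V and I both given, power follows immediately from P = V I.
P = 1.50 V × 0.003190 A = 0.004785 W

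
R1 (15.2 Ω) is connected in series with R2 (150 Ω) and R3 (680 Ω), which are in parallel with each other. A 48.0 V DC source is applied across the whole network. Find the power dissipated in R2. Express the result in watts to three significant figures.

12.2 W

Collapse R2‖R3 to a single equivalent, reducing the network to two series elements.
R_p = (150×680)/(150+680) = 122.9 Ω
R_total = 15.2 + 122.9 = 138.1 Ω
I = V / R_total = 48.0 / 138.1 = 0.3476 A
Voltage across the parallel pair: V_p = I × R_p = 0.3476 × 122.9 = 42.72 V
R2 is across V_p, so use P = V²/R for that branch.
P_R2 = (42.72)² / 150 = 12.16 W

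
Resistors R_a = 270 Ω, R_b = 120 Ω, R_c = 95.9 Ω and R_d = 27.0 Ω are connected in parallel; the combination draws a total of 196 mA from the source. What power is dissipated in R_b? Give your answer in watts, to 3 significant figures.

The branches share the same voltage, but only the total current is given — find V from the equivalent resistance first.
1/R_eq = 1/270 + 1/120 + 1/95.9 + 1/27.0 ⇒ R_eq = 16.81 Ω
V = I_total × R_eq = 0.1960 × 16.81 = 3.294 V
P_R_b = V² / R_b = (3.294)² / 120 = 0.09042 W

0.0904 W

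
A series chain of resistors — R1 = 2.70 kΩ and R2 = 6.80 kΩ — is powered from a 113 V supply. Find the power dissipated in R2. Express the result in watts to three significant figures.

The current is common to all series resistors; compute it, then apply P = I²R for the target.
R_total = (2.70 + 6.80) kΩ = 9500 Ω
I = V / R_total = 113 / 9500 = 0.01189 A
P_R2 = I² × R2 = (0.01189)² × 6800 = 0.9621 W

0.962 W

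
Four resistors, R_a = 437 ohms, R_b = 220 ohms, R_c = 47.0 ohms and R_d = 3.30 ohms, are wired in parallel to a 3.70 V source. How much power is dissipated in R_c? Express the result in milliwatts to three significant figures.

291 mW

The supply voltage appears across each parallel branch — just use P = V²/R_c.
P_R_c = V² / R_c = (3.70)² / 47.0 Ω = 0.2913 W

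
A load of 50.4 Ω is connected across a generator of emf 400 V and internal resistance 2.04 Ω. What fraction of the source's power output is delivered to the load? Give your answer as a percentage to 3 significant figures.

Both r and R carry the same current, so the power split is just the resistance split: η = R/(R+r).
η = R / (R + r) = 50.4 / (50.4 + 2.04) = 0.9611

96.1 %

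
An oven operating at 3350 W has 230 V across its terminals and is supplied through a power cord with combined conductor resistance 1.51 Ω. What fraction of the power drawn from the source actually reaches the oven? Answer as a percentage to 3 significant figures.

I = P / V = 3350 / 230 = 14.57 A through the power cord.
P_line = I² R_line = (14.57)² × 1.51 = 320.3 W
P_source = P_load + P_line = 3350 + 320.3 = 3670 W
η = P_load / P_source = 3350 / 3670 = 0.9127

91.3 %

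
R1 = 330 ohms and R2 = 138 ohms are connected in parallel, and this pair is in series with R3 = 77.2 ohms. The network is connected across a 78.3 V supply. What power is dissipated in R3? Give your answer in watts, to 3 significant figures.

Reduce the parallel combination to a single R_p; the circuit then becomes R_p in series with the remaining resistor.
R_p = (330×138)/(330+138) = 97.31 Ω
R_total = R_p + 77.2 = 97.31 + 77.2 = 174.5 Ω
I = V / R_total = 78.3 / 174.5 = 0.4487 A
R3 is the series element, so its power is I²R.
P_R3 = (0.4487)² × 77.2 = 15.54 W

15.5 W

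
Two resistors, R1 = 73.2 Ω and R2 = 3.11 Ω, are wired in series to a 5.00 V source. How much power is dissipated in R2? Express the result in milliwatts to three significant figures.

13.4 mW

Every series element carries the same I. Get I from the total resistance, then P = I² × R2.
R_total = 73.2 + 3.11 = 76.31 Ω
I = V / R_total = 5.00 / 76.31 = 0.06552 A
P_R2 = I² × R2 = (0.06552)² × 3.11 = 0.01335 W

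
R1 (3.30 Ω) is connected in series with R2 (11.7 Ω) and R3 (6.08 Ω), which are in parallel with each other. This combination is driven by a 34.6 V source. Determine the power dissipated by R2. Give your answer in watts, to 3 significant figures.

30.7 W

Reduce the parallel pair to R_p first; the network is then a simple series string.
R_p = (11.7×6.08)/(11.7+6.08) = 4.001 Ω
R_total = 3.30 + 4.001 = 7.301 Ω
I = V / R_total = 34.6 / 7.301 = 4.739 A
Voltage across the parallel pair: V_p = I × R_p = 4.739 × 4.001 = 18.96 V
R2 is across V_p, so use P = V²/R for that branch.
P_R2 = (18.96)² / 11.7 = 30.73 W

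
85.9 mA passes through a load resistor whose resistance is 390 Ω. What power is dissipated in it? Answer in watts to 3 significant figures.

2.88 W

With I and R stated, P = I²R applies in one step.
P = (0.08590 A)² × 390 Ω = 2.878 W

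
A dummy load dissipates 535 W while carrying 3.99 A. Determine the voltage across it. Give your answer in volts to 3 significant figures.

134 V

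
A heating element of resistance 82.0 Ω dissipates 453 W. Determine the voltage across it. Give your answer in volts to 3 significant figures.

From P = V I = I²R = V²/R, with the two given quantities we get V = √(P R).
V = √(453 × 82.0) = 192.7 V

193 V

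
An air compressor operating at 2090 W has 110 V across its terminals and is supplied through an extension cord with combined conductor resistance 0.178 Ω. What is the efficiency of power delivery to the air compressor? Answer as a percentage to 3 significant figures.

I = P / V = 2090 / 110 = 19.00 A through the extension cord.
P_line = I² R_line = (19.00)² × 0.178 = 64.26 W
P_source = P_load + P_line = 2090 + 64.26 = 2154 W
η = P_load / P_source = 2090 / 2154 = 0.9702

97.0 %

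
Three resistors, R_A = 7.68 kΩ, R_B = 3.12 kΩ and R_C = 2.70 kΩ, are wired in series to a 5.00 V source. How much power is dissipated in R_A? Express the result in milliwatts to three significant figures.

1.05 mW

In a series string the same current flows through every resistor — find that current, then P = I²R for the one we want.
R_total = (7.68 + 3.12 + 2.70) kΩ = 13500 Ω
I = V / R_total = 5.00 / 13500 = 0.0003704 A
P_R_A = I² × R_A = (0.0003704)² × 7680 = 0.001053 W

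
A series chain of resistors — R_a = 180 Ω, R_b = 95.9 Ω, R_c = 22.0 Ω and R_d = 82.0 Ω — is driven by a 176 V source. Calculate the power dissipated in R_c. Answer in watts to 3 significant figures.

4.72 W

Series elements share the same current, so find I first, then use P = I²R.
R_total = 180 + 95.9 + 22.0 + 82.0 = 379.9 Ω
I = V / R_total = 176 / 379.9 = 0.4633 A
P_R_c = I² × R_c = (0.4633)² × 22.0 = 4.722 W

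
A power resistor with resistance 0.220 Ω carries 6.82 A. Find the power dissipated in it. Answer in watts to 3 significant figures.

10.2 W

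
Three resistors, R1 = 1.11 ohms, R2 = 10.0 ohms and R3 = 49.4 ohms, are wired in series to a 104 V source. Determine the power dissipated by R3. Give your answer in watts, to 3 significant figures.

Since the resistors are in series they all carry the loop current I = V/R_total; the power in any one is I²R.
R_total = 1.11 + 10.0 + 49.4 = 60.51 Ω
I = V / R_total = 104 / 60.51 = 1.719 A
P_R3 = I² × R3 = (1.719)² × 49.4 = 145.9 W

146 W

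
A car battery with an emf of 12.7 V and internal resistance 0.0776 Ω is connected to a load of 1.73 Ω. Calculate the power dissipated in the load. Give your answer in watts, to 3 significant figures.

85.4 W

Find the circuit current first, then P = I²R for the load (series elements share I).
I = ε / (r + R) = 12.7 / (0.0776 + 1.73) = 7.026 A
P_load = I² R = (7.026)² × 1.73 = 85.40 W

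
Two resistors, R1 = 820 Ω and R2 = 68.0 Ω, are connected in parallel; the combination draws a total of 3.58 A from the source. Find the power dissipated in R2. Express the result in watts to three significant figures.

743 W

Only the total current is stated, so first find the parallel equivalent to get the voltage across the combination.
1/R_eq = 1/820 + 1/68.0 ⇒ R_eq = 62.79 Ω
V = I_total × R_eq = 3.580 × 62.79 = 224.8 V
P_R2 = V² / R2 = (224.8)² / 68.0 = 743.2 W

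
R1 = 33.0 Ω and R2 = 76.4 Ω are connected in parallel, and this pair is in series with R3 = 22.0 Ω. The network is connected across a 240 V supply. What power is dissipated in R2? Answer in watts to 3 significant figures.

197 W

Combine R1 and R2 into their parallel equivalent first, reducing the network to two series resistors.
R_p = (33.0×76.4)/(33.0+76.4) = 23.05 Ω
R_total = R_p + 22.0 = 23.05 + 22.0 = 45.05 Ω
I = V / R_total = 240 / 45.05 = 5.328 A
Voltage across the parallel pair: V_p = I × R_p = 5.328 × 23.05 = 122.8 V
Use P = V²/R for R2 with V = V_p.
P_R2 = (122.8)² / 76.4 = 197.3 W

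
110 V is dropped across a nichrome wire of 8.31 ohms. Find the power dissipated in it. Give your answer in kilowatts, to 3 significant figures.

With V across and R both known, P = V²/R gives the dissipation directly.
P = (110 V)² / 8.31 Ω = 1456 W

1.46 kW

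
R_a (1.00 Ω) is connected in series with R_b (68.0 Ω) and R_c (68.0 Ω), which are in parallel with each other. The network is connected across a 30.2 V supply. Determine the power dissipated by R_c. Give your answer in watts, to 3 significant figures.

12.7 W

Replace R_b and R_c with their parallel equivalent so the circuit becomes R_a in series with R_p.
R_p = (68.0×68.0)/(68.0+68.0) = 34.00 Ω
R_total = 1.00 + 34.00 = 35.00 Ω
I = V / R_total = 30.2 / 35.00 = 0.8629 A
Voltage across the parallel pair: V_p = I × R_p = 0.8629 × 34.00 = 29.34 V
R_c is across V_p, so use P = V²/R for that branch.
P_R_c = (29.34)² / 68.0 = 12.66 W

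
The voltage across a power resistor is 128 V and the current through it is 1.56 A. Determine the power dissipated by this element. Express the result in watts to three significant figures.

200 W

Since both terminal voltage and current are stated, P = V I gives the power in one step.
P = 128 V × 1.560 A = 199.7 W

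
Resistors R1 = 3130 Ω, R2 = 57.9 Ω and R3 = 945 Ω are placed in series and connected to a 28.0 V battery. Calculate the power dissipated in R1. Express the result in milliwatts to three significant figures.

144 mW

Since the resistors are in series they all carry the loop current I = V/R_total; the power in any one is I²R.
R_total = 3130 + 57.9 + 945 = 4133 Ω
I = V / R_total = 28.0 / 4133 = 0.006775 A
P_R1 = I² × R1 = (0.006775)² × 3130 = 0.1437 W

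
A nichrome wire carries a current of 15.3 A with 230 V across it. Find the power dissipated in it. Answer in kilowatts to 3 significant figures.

3.52 kW

With V and I both given, power follows immediately from P = V I.
P = 230 V × 15.30 A = 3519 W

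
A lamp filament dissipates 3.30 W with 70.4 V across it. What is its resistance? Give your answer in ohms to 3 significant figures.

Inverting the appropriate power form: R = V² / P.
R = (70.4)² / 3.30 = 1502 Ω

1500 Ω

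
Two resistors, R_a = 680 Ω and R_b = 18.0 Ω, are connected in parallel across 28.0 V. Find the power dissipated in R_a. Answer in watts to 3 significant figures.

1.15 W

Parallel branches share the same voltage; P = V²/R gives the branch power in one step.
P_R_a = V² / R_a = (28.0)² / 680 Ω = 1.153 W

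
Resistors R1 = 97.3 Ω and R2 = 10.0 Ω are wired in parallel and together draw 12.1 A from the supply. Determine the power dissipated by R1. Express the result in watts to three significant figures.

Only the total current is stated, so first find the parallel equivalent to get the voltage across the combination.
1/R_eq = 1/97.3 + 1/10.0 ⇒ R_eq = 9.068 Ω
V = I_total × R_eq = 12.10 × 9.068 = 109.7 V
P_R1 = V² / R1 = (109.7)² / 97.3 = 123.7 W

124 W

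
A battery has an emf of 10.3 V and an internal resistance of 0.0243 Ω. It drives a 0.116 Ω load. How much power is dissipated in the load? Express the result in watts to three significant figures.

The internal resistance and the load are in series, so the same I flows through both; get I from ε/(r+R), then I²R for the load.
I = ε / (r + R) = 10.3 / (0.0243 + 0.116) = 73.41 A
P_load = I² R = (73.41)² × 0.116 = 625.2 W

625 W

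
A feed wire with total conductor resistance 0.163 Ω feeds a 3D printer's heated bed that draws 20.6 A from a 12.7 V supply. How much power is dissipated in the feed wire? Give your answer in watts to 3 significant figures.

Line loss is just I²R for the cable — we know both I and R_line directly.
The feed wire carries the full 20.6 A.
P_line = I² R_line = (20.60)² × 0.163 = 69.17 W

69.2 W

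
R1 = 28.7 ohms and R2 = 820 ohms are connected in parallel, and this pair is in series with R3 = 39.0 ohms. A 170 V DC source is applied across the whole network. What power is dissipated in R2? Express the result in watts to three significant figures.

6.09 W

Collapse the R1‖R2 pair into one equivalent R_p; then R_p and R3 form a series string.
R_p = (28.7×820)/(28.7+820) = 27.73 Ω
R_total = R_p + 39.0 = 27.73 + 39.0 = 66.73 Ω
I = V / R_total = 170 / 66.73 = 2.548 A
Voltage across the parallel pair: V_p = I × R_p = 2.548 × 27.73 = 70.64 V
R2 has V_p across it, so P = V_p²/R2.
P_R2 = (70.64)² / 820 = 6.086 W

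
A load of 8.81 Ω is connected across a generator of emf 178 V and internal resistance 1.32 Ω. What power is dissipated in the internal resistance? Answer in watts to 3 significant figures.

408 W

r is in series with the load, so it carries the full circuit current — the loss in it is I²r.
I = ε / (r + R) = 178 / (1.32 + 8.81) = 17.57 A
P_int = I² r = (17.57)² × 1.32 = 407.6 W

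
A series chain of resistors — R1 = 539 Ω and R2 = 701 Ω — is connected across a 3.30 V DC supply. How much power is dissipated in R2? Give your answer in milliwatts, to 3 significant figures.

Every series element carries the same I. Get I from the total resistance, then P = I² × R2.
R_total = 539 + 701 = 1240 Ω
I = V / R_total = 3.30 / 1240 = 0.002661 A
P_R2 = I² × R2 = (0.002661)² × 701 = 0.004965 W

4.96 mW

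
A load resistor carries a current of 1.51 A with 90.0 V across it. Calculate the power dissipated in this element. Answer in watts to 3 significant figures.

Both the voltage across and the current through the element are known, so P = V I applies directly.
P = 90.0 V × 1.510 A = 135.9 W

136 W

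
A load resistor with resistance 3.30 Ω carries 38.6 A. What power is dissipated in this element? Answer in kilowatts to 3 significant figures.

4.92 kW

Knowing I and R, the power is just I²R — no need to find V first.
P = (38.60 A)² × 3.30 Ω = 4917 W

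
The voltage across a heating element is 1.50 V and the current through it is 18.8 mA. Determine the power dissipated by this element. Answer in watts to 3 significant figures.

V and I are known directly — P = V I, no intermediate step needed.
P = 1.50 V × 0.01880 A = 0.02820 W

0.0282 W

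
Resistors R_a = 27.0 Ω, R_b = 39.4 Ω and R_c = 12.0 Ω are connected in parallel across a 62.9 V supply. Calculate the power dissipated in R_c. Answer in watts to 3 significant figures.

330 W

R_c sits directly across the source, so P = V²/R with V = 62.9 V.
P_R_c = V² / R_c = (62.9)² / 12.0 Ω = 329.7 W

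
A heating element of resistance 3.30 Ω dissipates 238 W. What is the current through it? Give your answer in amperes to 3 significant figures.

8.49 A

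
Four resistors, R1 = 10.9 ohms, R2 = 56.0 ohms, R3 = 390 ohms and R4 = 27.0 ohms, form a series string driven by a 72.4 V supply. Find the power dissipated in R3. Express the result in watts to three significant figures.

The current is common to all series resistors; compute it, then apply P = I²R for the target.
R_total = 10.9 + 56.0 + 390 + 27.0 = 483.9 Ω
I = V / R_total = 72.4 / 483.9 = 0.1496 A
P_R3 = I² × R3 = (0.1496)² × 390 = 8.730 W

8.73 W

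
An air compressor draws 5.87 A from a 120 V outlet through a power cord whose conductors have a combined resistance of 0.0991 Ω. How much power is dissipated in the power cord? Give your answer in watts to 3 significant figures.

Line loss is just I²R for the cable — we know both I and R_line directly.
The power cord carries the full 5.87 A.
P_line = I² R_line = (5.870)² × 0.0991 = 3.415 W

3.41 W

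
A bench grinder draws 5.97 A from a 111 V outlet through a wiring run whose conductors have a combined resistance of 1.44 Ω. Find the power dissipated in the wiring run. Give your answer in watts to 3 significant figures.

51.3 W

The wiring run and load are in series, so the same current flows in both; the loss is I²R_line.
The wiring run carries the full 5.97 A.
P_line = I² R_line = (5.970)² × 1.44 = 51.32 W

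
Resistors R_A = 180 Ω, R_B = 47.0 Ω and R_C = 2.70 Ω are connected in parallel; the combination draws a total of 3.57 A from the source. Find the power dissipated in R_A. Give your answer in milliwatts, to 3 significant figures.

Parallel branches share V, not I — compute V via R_eq, then use V²/R for the target branch.
1/R_eq = 1/180 + 1/47.0 + 1/2.70 ⇒ R_eq = 2.518 Ω
V = I_total × R_eq = 3.570 × 2.518 = 8.988 V
P_R_A = V² / R_A = (8.988)² / 180 = 0.4488 W

449 mW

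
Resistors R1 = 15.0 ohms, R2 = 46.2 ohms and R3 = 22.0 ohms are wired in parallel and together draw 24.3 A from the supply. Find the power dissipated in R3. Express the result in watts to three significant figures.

1500 W

Only the total current is stated, so first find the parallel equivalent to get the voltage across the combination.
1/R_eq = 1/15.0 + 1/46.2 + 1/22.0 ⇒ R_eq = 7.476 Ω
V = I_total × R_eq = 24.30 × 7.476 = 181.7 V
P_R3 = V² / R3 = (181.7)² / 22.0 = 1500 W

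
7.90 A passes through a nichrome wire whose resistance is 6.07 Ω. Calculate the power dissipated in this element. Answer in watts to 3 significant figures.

With I and R stated, P = I²R applies in one step.
P = (7.900 A)² × 6.07 Ω = 378.8 W

379 W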